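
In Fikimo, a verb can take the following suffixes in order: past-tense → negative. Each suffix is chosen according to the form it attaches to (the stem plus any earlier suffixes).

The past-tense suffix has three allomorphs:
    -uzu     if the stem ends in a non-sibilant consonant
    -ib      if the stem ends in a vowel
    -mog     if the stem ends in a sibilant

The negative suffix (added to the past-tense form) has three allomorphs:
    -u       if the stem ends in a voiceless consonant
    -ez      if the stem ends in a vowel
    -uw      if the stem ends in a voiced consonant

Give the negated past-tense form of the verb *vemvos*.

vemvosmoguw

Since the final sound of *vemvos* is /s/ (a sibilant), it takes -mog, giving *vemvosmog*.
The final sound of the past-tense form *vemvosmog* is /g/, which is a voiced consonant, so the negative suffix is -uw, giving *vemvosmoguw*.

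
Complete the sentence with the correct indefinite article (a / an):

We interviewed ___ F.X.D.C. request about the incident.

The indefinite article is chosen by the initial *sound* of the following word, not its spelling.
The initialism *F.X.D.C.* is read letter by letter; the first letter, F, is pronounced /ɛf/, which begins with a vowel sound.
So the article is *an*: We interviewed an F.X.D.C. request about the incident.

an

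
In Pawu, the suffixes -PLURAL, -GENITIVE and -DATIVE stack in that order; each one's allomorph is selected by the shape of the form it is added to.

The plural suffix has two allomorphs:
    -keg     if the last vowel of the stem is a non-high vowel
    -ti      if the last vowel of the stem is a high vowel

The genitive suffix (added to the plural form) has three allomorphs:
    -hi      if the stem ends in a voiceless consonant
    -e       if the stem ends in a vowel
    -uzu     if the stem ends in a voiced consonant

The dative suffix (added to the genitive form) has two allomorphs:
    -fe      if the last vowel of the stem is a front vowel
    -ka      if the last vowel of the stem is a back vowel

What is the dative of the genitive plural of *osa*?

osakeguzuka

*osa*: last vowel = /a/, a non-high vowel → -keg → *osakeg*.
The plural form *osakeg*: final sound = /g/, a voiced consonant → -uzu → *osakeguzu*.
Since the last vowel of the genitive form *osakeguzu* is /u/ (a back vowel), it takes -ka, giving *osakeguzuka*.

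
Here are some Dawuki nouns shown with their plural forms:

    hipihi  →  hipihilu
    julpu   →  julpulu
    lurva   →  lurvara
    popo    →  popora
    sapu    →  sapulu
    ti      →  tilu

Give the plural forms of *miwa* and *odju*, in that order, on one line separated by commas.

miwara, odjulu

The suffix is conditioned by the last vowel: -lu when the last vowel of the stem is a high vowel (*hipihi*, *julpu*, *sapu*, *ti*); -ra when the last vowel of the stem is a non-high vowel (*lurva*, *popo*).
Since the last vowel of *miwa* is /a/ (a non-high vowel), it takes -ra, giving *miwara*.
*odju*: last vowel = /u/, a high vowel → -lu → *odjulu*.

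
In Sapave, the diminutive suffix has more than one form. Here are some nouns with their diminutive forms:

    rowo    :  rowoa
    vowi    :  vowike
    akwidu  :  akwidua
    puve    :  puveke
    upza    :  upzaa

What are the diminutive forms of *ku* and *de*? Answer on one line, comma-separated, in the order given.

kua, deke

The alternation tracks the last vowel of the stem — -ke when the last vowel of the stem is a front vowel (*vowi*, *puve*); -a when the last vowel of the stem is a back vowel (*rowo*, *akwidu*, *upza*).
The last vowel of *ku* is /u/, which is a back vowel, so the suffix is -a, giving *kua*.
*de*: last vowel = /e/, a front vowel → -ke → *deke*.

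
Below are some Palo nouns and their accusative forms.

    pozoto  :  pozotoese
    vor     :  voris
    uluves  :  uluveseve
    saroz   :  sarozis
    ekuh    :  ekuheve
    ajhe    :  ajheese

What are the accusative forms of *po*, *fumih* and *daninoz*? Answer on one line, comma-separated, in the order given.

The pattern is voicing of the final sound: -eve when the stem ends in a voiceless consonant (*uluves*, *ekuh*); -is when the stem ends in a voiced consonant (*vor*, *saroz*); -ese when the stem ends in a vowel (*pozoto*, *ajhe*).
The final sound of *po* is /o/, which is a vowel, so the suffix is -ese, giving *poese*.
Since the final sound of *fumih* is /h/ (a voiceless consonant), it takes -eve, giving *fumiheve*.
Since the final sound of *daninoz* is /z/ (a voiced consonant), it takes -is, giving *daninozis*.

poese, fumiheve, daninozis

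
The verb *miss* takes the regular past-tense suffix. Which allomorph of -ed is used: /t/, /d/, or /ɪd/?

The stem *miss* ends in a voiceless consonant other than /t/.
The -ed suffix is realized as /ɪd/ after /t, d/; as /t/ after other voiceless consonants; and as /d/ after other voiced sounds.
So -ed on *miss* is pronounced /t/.

/t/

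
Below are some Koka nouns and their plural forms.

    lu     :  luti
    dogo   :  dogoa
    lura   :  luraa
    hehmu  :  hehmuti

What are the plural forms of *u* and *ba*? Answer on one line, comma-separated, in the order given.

uti, baa

The pattern is height harmony: -ti when the last vowel of the stem is a high vowel (*lu*, *hehmu*); -a when the last vowel of the stem is a non-high vowel (*dogo*, *lura*).
Since the last vowel of *u* is /u/ (a high vowel), it takes -ti, giving *uti*.
Since the last vowel of *ba* is /a/ (a non-high vowel), it takes -a, giving *baa*.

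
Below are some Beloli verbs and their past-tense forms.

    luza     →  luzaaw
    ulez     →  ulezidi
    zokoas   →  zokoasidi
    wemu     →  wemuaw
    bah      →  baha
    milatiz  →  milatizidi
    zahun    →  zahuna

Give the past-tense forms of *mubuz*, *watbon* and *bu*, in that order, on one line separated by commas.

mubuzidi, watbona, buaw

Looking at the final sound of each stem: -idi when the stem ends in a sibilant (*ulez*, *zokoas*, *milatiz*); -a when the stem ends in a non-sibilant consonant (*bah*, *zahun*); -aw when the stem ends in a vowel (*luza*, *wemu*).
*mubuz* — final sound /z/ (a sibilant) → -idi → *mubuzidi*.
The final sound of *watbon* is /n/, which is a non-sibilant consonant, so the suffix is -a, giving *watbona*.
*bu*: final sound = /u/, a vowel → -aw → *buaw*.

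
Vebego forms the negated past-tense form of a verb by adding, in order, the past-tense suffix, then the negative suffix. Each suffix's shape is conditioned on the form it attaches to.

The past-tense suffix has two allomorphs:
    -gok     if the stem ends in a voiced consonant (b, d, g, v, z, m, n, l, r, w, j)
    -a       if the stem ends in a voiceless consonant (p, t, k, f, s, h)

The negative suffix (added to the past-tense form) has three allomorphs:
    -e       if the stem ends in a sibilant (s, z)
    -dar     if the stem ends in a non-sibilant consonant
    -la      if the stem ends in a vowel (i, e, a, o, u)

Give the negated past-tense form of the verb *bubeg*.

Since the final consonant of *bubeg* is /g/ (voiced), it takes -gok, giving *bubeggok*.
The past-tense form *bubeggok*: final sound = /k/, a non-sibilant consonant → -dar → *bubeggokdar*.

bubeggokdar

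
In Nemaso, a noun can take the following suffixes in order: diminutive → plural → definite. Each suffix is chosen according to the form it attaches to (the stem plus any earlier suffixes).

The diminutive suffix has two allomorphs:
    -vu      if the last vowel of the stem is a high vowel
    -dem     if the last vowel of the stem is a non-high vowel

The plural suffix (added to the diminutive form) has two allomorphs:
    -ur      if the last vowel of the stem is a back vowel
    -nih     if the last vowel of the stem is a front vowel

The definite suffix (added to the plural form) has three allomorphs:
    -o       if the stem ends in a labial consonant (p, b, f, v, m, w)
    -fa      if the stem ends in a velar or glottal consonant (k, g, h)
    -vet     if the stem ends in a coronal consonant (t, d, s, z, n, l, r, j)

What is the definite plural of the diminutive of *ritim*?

ritimvuurvet

*ritim* — last vowel /i/ (a high vowel) → -vu → *ritimvu*.
The last vowel of the diminutive form *ritimvu* is /u/, which is a back vowel, so the plural suffix is -ur, giving *ritimvuur*.
The final consonant of the plural form *ritimvuur* is /r/, which is coronal, so the definite suffix is -vet, giving *ritimvuurvet*.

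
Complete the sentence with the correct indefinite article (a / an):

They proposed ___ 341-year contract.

The indefinite article is chosen by the initial *sound* of the following word, not its spelling.
The number *341* is spoken "three hundred …", beginning with /θriː/ — a consonant sound.
So the article is *a*: They proposed a 341-year contract.

a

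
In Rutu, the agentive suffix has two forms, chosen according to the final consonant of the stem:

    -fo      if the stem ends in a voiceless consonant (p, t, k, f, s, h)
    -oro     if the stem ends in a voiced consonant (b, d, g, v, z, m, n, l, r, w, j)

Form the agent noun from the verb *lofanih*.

lofanihfo

Since the final consonant of *lofanih* is /h/ (voiceless), it takes -fo, giving *lofanihfo*.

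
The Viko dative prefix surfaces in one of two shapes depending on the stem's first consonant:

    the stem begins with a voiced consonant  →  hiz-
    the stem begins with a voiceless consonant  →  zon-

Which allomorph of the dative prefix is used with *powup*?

zon-

*powup* — first consonant /p/ (voiceless) → zon-.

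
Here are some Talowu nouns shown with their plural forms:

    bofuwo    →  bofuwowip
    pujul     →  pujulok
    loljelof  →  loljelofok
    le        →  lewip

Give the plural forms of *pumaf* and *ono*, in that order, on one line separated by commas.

Looking at the final sound of each stem: -ok when the stem ends in a consonant (*pujul*, *loljelof*); -wip when the stem ends in a vowel (*bofuwo*, *le*).
*pumaf* — final sound /f/ (a consonant) → -ok → *pumafok*.
The final sound of *ono* is /o/, which is a vowel, so the suffix is -wip, giving *onowip*.

pumafok, onowip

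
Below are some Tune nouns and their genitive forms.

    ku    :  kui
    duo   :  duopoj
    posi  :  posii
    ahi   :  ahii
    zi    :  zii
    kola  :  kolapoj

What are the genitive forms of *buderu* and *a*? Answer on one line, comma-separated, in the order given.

buderui, apoj

The alternation tracks the last vowel of the stem — -i when the last vowel of the stem is a high vowel (*ku*, *posi*, *ahi*, *zi*); -poj when the last vowel of the stem is a non-high vowel (*duo*, *kola*).
Since the last vowel of *buderu* is /u/ (a high vowel), it takes -i, giving *buderui*.
*a* — last vowel /a/ (a non-high vowel) → -poj → *apoj*.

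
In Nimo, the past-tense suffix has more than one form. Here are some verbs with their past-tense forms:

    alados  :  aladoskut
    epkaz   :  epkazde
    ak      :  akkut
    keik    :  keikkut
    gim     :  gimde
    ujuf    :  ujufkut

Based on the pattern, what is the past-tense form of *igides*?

The pattern is voicing of the final consonant: -kut when the stem ends in a voiceless consonant (*alados*, *ak*, *keik*, *ujuf*); -de when the stem ends in a voiced consonant (*epkaz*, *gim*).
The final consonant of *igides* is /s/, which is voiceless, so the suffix is -kut, giving *igideskut*.

igideskut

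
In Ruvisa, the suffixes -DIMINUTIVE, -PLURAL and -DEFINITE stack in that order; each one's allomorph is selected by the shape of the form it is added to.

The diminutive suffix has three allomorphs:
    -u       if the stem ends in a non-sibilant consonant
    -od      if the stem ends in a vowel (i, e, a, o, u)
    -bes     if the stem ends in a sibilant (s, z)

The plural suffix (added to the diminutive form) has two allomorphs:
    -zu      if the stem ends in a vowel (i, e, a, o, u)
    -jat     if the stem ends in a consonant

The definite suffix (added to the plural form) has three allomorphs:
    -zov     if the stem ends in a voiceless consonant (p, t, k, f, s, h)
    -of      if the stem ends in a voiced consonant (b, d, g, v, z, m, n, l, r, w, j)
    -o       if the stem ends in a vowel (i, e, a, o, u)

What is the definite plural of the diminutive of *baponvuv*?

baponvuvuzuo

*baponvuv* — final sound /v/ (a non-sibilant consonant) → -u → *baponvuvu*.
Since the final sound of the diminutive form *baponvuvu* is /u/ (a vowel), it takes -zu, giving *baponvuvuzu*.
The plural form *baponvuvuzu* — final sound /u/ (a vowel) → -o → *baponvuvuzuo*.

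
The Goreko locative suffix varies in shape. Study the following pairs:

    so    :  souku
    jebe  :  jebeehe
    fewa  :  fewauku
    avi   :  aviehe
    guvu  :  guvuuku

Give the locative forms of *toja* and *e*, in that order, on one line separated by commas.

tojauku, eehe

The suffix is conditioned by the last vowel: -ehe when the last vowel of the stem is a front vowel (*jebe*, *avi*); -uku when the last vowel of the stem is a back vowel (*so*, *fewa*, *guvu*).
Since the last vowel of *toja* is /a/ (a back vowel), it takes -uku, giving *tojauku*.
Since the last vowel of *e* is /e/ (a front vowel), it takes -ehe, giving *eehe*.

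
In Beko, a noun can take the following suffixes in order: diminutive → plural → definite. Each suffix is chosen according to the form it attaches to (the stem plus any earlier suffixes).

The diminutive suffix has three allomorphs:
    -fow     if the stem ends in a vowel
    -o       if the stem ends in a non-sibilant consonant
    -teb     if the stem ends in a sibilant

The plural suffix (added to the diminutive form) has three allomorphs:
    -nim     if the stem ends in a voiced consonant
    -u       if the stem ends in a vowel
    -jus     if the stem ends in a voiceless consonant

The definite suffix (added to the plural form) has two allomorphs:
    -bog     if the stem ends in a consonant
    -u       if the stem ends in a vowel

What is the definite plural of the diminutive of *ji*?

*ji*: final sound = /i/, a vowel → -fow → *jifow*.
Since the final sound of the diminutive form *jifow* is /w/ (a voiced consonant), it takes -nim, giving *jifownim*.
The plural form *jifownim* — final sound /m/ (a consonant) → -bog → *jifownimbog*.

jifownimbog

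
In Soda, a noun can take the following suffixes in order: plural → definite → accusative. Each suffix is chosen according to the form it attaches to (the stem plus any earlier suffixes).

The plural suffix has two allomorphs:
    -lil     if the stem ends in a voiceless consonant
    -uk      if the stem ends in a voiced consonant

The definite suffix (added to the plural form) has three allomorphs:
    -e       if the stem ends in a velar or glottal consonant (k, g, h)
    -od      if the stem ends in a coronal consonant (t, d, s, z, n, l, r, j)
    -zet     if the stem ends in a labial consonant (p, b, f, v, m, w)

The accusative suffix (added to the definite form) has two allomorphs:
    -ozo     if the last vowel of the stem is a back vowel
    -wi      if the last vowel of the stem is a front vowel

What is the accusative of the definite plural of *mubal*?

*mubal*: final consonant = /l/, voiced → -uk → *mubaluk*.
The plural form *mubaluk* — final consonant /k/ (velar/glottal) → -e → *mubaluke*.
Since the last vowel of the definite form *mubaluke* is /e/ (a front vowel), it takes -wi, giving *mubalukewi*.

mubalukewi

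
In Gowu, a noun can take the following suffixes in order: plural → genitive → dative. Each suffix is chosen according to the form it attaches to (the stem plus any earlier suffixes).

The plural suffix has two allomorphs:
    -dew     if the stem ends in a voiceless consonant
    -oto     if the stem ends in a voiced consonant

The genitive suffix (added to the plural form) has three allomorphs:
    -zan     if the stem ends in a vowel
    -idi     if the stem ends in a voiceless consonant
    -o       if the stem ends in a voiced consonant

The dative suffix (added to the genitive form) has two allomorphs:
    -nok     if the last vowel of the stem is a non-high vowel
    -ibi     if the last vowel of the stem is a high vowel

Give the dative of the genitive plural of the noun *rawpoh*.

Since the final consonant of *rawpoh* is /h/ (voiceless), it takes -dew, giving *rawpohdew*.
Since the final sound of the plural form *rawpohdew* is /w/ (a voiced consonant), it takes -o, giving *rawpohdewo*.
Since the last vowel of the genitive form *rawpohdewo* is /o/ (a non-high vowel), it takes -nok, giving *rawpohdewonok*.

rawpohdewonok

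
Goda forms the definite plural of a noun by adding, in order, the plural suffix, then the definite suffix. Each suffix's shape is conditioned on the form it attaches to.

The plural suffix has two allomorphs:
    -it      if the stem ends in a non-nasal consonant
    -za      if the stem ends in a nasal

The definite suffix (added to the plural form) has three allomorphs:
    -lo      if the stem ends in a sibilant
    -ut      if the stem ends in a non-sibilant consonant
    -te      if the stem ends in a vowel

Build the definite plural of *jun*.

*jun* — final consonant /n/ (a nasal) → -za → *junza*.
The plural form *junza*: final sound = /a/, a vowel → -te → *junzate*.

junzate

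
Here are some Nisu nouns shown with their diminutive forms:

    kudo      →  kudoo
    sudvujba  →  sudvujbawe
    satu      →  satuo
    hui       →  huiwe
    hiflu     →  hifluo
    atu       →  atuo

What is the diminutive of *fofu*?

Looking at the last vowel of each stem: -o when the last vowel of the stem is a rounded vowel (*kudo*, *satu*, *hiflu*, *atu*); -we when the last vowel of the stem is an unrounded vowel (*sudvujba*, *hui*).
The last vowel of *fofu* is /u/, which is a rounded vowel, so the suffix is -o, giving *fofuo*.

fofuo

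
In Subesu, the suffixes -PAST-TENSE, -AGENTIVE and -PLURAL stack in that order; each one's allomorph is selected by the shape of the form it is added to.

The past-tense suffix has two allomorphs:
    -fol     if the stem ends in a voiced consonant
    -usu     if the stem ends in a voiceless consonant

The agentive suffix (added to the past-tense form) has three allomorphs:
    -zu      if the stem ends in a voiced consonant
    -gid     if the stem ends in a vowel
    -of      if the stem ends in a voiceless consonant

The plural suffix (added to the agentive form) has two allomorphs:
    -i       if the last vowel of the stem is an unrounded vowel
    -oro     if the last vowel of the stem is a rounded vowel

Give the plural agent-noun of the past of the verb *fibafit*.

Since the final consonant of *fibafit* is /t/ (voiceless), it takes -usu, giving *fibafitusu*.
The past-tense form *fibafitusu* — final sound /u/ (a vowel) → -gid → *fibafitusugid*.
The last vowel of the agentive form *fibafitusugid* is /i/, which is an unrounded vowel, so the plural suffix is -i, giving *fibafitusugidi*.

fibafitusugidi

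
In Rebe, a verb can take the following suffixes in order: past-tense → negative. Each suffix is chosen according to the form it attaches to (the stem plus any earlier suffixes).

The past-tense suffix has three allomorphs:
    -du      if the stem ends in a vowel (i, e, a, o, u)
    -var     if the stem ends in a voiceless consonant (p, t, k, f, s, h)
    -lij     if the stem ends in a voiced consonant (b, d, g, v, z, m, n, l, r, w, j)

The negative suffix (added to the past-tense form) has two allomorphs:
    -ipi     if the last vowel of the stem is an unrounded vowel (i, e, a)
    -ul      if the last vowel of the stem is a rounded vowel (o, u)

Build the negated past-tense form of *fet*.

fetvaripi

Since the final sound of *fet* is /t/ (a voiceless consonant), it takes -var, giving *fetvar*.
Since the last vowel of the past-tense form *fetvar* is /a/ (an unrounded vowel), it takes -ipi, giving *fetvaripi*.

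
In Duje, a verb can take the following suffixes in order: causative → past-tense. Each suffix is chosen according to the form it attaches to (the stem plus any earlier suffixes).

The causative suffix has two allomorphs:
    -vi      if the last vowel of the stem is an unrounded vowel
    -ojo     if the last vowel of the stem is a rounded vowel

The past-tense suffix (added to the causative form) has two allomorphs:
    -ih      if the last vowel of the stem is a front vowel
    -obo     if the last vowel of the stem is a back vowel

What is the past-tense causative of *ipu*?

ipuojoobo

*ipu* — last vowel /u/ (a rounded vowel) → -ojo → *ipuojo*.
The last vowel of the causative form *ipuojo* is /o/, which is a back vowel, so the past-tense suffix is -obo, giving *ipuojoobo*.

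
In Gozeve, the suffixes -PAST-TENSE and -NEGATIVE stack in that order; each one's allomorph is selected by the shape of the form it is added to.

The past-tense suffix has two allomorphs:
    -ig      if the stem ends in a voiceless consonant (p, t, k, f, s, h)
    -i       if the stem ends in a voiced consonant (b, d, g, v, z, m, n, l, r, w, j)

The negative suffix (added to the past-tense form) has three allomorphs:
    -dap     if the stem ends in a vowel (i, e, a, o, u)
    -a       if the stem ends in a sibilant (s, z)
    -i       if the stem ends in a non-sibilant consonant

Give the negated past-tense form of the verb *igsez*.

igsezidap

*igsez*: final consonant = /z/, voiced → -i → *igsezi*.
Since the final sound of the past-tense form *igsezi* is /i/ (a vowel), it takes -dap, giving *igsezidap*.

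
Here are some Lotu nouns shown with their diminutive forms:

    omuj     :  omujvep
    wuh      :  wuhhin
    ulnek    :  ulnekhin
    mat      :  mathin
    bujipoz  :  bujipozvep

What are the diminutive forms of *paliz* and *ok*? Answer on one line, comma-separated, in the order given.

Looking at the final consonant of each stem: -hin when the stem ends in a voiceless consonant (*wuh*, *ulnek*, *mat*); -vep when the stem ends in a voiced consonant (*omuj*, *bujipoz*).
*paliz* — final consonant /z/ (voiced) → -vep → *palizvep*.
*ok*: final consonant = /k/, voiceless → -hin → *okhin*.

palizvep, okhin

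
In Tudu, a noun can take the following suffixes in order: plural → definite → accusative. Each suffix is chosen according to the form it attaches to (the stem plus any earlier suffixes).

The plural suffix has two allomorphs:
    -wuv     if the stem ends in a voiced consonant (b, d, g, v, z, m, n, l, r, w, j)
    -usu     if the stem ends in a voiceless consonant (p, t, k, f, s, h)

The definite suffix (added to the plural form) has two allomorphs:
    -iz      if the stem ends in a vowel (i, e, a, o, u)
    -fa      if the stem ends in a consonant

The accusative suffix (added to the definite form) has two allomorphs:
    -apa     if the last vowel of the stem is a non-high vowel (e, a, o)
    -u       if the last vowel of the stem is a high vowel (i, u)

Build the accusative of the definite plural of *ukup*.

The final consonant of *ukup* is /p/, which is voiceless, so the plural suffix is -usu, giving *ukupusu*.
The plural form *ukupusu*: final sound = /u/, a vowel → -iz → *ukupusuiz*.
The definite form *ukupusuiz*: last vowel = /i/, a high vowel → -u → *ukupusuizu*.

ukupusuizu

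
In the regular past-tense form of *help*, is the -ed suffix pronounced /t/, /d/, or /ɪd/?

/t/

The stem *help* ends in a voiceless consonant other than /t/.
The -ed suffix is realized as /ɪd/ after /t, d/; as /t/ after other voiceless consonants; and as /d/ after other voiced sounds.
So -ed on *help* is pronounced /t/.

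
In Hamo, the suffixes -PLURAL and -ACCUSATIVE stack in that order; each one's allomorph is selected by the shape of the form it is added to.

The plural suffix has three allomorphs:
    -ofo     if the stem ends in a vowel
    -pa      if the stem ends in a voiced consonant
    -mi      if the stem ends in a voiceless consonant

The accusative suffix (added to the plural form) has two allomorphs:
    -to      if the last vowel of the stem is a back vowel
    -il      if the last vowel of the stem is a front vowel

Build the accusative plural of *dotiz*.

*dotiz*: final sound = /z/, a voiced consonant → -pa → *dotizpa*.
The plural form *dotizpa* — last vowel /a/ (a back vowel) → -to → *dotizpato*.

dotizpato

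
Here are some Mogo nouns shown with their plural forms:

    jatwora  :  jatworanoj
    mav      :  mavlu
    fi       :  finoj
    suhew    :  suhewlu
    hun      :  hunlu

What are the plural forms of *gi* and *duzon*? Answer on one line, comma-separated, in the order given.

ginoj, duzonlu

The alternation tracks the final sound of the stem — -lu when the stem ends in a consonant (*mav*, *suhew*, *hun*); -noj when the stem ends in a vowel (*jatwora*, *fi*).
*gi*: final sound = /i/, a vowel → -noj → *ginoj*.
Since the final sound of *duzon* is /n/ (a consonant), it takes -lu, giving *duzonlu*.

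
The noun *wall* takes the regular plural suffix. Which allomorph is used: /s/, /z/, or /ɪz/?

/z/

The stem *wall* ends in a voiced non-sibilant sound.
The plural suffix surfaces as /ɪz/ after sibilants, /s/ after other voiceless consonants, and /z/ after other voiced sounds.
So the plural -s on *wall* is pronounced /z/.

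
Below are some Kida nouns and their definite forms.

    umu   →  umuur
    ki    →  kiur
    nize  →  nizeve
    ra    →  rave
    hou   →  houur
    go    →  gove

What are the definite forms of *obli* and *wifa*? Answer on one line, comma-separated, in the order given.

Looking at the last vowel of each stem: -ur when the last vowel of the stem is a high vowel (*umu*, *ki*, *hou*); -ve when the last vowel of the stem is a non-high vowel (*nize*, *ra*, *go*).
Since the last vowel of *obli* is /i/ (a high vowel), it takes -ur, giving *obliur*.
The last vowel of *wifa* is /a/, which is a non-high vowel, so the suffix is -ve, giving *wifave*.

obliur, wifave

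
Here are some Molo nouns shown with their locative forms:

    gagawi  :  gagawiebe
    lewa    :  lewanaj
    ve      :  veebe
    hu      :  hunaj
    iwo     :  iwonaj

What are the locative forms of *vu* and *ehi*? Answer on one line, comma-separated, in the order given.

The pattern is front/back vowel harmony: -ebe when the last vowel of the stem is a front vowel (*gagawi*, *ve*); -naj when the last vowel of the stem is a back vowel (*lewa*, *hu*, *iwo*).
The last vowel of *vu* is /u/, which is a back vowel, so the suffix is -naj, giving *vunaj*.
*ehi*: last vowel = /i/, a front vowel → -ebe → *ehiebe*.

vunaj, ehiebe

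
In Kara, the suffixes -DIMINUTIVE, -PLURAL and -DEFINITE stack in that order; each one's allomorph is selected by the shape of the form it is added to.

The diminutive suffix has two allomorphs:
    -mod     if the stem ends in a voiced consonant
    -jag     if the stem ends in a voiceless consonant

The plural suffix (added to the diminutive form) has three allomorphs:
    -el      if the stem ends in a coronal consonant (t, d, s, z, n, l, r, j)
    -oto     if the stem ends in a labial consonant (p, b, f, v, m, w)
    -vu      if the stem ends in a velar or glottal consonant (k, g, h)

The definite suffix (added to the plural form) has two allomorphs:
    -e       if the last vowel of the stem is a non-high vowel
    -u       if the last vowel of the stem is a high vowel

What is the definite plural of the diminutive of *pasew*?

The final consonant of *pasew* is /w/, which is voiced, so the diminutive suffix is -mod, giving *pasewmod*.
Since the final consonant of the diminutive form *pasewmod* is /d/ (coronal), it takes -el, giving *pasewmodel*.
The plural form *pasewmodel* — last vowel /e/ (a non-high vowel) → -e → *pasewmodele*.

pasewmodele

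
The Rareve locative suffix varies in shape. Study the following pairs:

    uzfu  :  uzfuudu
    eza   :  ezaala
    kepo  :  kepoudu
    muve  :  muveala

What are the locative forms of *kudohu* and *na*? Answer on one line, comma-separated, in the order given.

The pattern is rounding harmony: -udu when the last vowel of the stem is a rounded vowel (*uzfu*, *kepo*); -ala when the last vowel of the stem is an unrounded vowel (*eza*, *muve*).
*kudohu* — last vowel /u/ (a rounded vowel) → -udu → *kudohuudu*.
The last vowel of *na* is /a/, which is an unrounded vowel, so the suffix is -ala, giving *naala*.

kudohuudu, naala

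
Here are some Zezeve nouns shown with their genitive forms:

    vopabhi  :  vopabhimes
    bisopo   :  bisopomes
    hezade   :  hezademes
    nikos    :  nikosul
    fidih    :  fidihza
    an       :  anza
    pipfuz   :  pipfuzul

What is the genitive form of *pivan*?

The pattern is sibilance of the final sound: -ul when the stem ends in a sibilant (*nikos*, *pipfuz*); -za when the stem ends in a non-sibilant consonant (*fidih*, *an*); -mes when the stem ends in a vowel (*vopabhi*, *bisopo*, *hezade*).
*pivan* — final sound /n/ (a non-sibilant consonant) → -za → *pivanza*.

pivanza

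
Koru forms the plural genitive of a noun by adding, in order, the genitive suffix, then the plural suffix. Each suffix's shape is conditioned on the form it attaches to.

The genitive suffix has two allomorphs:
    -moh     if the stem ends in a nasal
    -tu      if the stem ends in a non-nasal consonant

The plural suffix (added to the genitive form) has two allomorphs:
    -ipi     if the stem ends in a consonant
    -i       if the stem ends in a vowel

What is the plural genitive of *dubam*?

*dubam*: final consonant = /m/, a nasal → -moh → *dubammoh*.
Since the final sound of the genitive form *dubammoh* is /h/ (a consonant), it takes -ipi, giving *dubammohipi*.

dubammohipi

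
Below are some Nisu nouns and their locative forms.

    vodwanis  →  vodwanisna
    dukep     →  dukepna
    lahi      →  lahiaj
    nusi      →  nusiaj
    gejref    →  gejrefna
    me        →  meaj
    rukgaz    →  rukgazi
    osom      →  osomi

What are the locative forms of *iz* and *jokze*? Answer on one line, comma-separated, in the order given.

izi, jokzeaj

The pattern is voicing of the final sound: -na when the stem ends in a voiceless consonant (*vodwanis*, *dukep*, *gejref*); -i when the stem ends in a voiced consonant (*rukgaz*, *osom*); -aj when the stem ends in a vowel (*lahi*, *nusi*, *me*).
*iz* — final sound /z/ (a voiced consonant) → -i → *izi*.
Since the final sound of *jokze* is /e/ (a vowel), it takes -aj, giving *jokzeaj*.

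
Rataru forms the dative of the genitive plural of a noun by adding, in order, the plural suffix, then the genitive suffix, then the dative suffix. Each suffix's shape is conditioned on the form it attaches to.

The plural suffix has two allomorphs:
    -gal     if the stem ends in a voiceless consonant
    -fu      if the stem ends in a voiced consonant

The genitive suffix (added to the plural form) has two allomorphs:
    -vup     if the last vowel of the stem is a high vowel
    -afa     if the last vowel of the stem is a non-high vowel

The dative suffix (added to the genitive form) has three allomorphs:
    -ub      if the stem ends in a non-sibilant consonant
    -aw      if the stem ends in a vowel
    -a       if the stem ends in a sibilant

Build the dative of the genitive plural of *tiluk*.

tilukgalafaaw

The final consonant of *tiluk* is /k/, which is voiceless, so the plural suffix is -gal, giving *tilukgal*.
The last vowel of the plural form *tilukgal* is /a/, which is a non-high vowel, so the genitive suffix is -afa, giving *tilukgalafa*.
The final sound of the genitive form *tilukgalafa* is /a/, which is a vowel, so the dative suffix is -aw, giving *tilukgalafaaw*.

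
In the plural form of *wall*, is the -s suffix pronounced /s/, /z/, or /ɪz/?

The stem *wall* ends in a voiced non-sibilant sound.
The plural suffix surfaces as /ɪz/ after sibilants, /s/ after other voiceless consonants, and /z/ after other voiced sounds.
So the plural -s on *wall* is pronounced /z/.

/z/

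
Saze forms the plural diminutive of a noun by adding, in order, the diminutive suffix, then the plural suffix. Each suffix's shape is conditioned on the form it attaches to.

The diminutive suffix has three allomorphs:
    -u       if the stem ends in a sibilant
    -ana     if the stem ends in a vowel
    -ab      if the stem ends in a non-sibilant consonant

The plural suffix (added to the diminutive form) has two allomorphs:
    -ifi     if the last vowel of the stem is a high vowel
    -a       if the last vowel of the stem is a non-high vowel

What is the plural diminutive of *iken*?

*iken*: final sound = /n/, a non-sibilant consonant → -ab → *ikenab*.
The last vowel of the diminutive form *ikenab* is /a/, which is a non-high vowel, so the plural suffix is -a, giving *ikenaba*.

ikenaba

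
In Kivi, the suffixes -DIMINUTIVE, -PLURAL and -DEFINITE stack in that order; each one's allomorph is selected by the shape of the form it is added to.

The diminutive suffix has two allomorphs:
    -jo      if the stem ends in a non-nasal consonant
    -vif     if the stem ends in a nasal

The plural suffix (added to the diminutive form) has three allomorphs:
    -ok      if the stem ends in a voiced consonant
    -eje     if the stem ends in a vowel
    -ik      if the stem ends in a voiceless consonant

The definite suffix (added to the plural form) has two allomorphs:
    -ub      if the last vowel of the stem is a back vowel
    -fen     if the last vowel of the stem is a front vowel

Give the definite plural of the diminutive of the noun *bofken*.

Since the final consonant of *bofken* is /n/ (a nasal), it takes -vif, giving *bofkenvif*.
The diminutive form *bofkenvif* — final sound /f/ (a voiceless consonant) → -ik → *bofkenvifik*.
Since the last vowel of the plural form *bofkenvifik* is /i/ (a front vowel), it takes -fen, giving *bofkenvifikfen*.

bofkenvifikfen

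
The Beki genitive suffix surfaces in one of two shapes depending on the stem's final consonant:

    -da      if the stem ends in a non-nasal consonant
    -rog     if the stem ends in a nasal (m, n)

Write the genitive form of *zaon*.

zaonrog

*zaon*: final consonant = /n/, a nasal → -rog → *zaonrog*.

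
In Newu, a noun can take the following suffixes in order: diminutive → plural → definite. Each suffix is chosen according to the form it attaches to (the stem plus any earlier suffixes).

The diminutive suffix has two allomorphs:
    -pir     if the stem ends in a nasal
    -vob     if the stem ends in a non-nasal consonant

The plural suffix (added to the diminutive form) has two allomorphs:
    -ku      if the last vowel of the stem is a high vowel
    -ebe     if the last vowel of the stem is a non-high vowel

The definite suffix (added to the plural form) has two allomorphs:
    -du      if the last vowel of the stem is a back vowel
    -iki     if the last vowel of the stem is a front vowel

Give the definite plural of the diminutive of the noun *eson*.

Since the final consonant of *eson* is /n/ (a nasal), it takes -pir, giving *esonpir*.
The diminutive form *esonpir* — last vowel /i/ (a high vowel) → -ku → *esonpirku*.
The plural form *esonpirku*: last vowel = /u/, a back vowel → -du → *esonpirkudu*.

esonpirkudu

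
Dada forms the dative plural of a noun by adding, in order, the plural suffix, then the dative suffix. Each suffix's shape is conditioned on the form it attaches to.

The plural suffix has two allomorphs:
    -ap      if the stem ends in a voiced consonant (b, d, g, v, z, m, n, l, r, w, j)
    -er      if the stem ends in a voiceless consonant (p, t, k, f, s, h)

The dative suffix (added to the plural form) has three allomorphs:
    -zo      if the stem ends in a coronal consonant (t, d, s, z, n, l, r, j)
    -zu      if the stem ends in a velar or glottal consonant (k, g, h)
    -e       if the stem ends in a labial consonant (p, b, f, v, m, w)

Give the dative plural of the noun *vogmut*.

The final consonant of *vogmut* is /t/, which is voiceless, so the plural suffix is -er, giving *vogmuter*.
The plural form *vogmuter* — final consonant /r/ (coronal) → -zo → *vogmuterzo*.

vogmuterzo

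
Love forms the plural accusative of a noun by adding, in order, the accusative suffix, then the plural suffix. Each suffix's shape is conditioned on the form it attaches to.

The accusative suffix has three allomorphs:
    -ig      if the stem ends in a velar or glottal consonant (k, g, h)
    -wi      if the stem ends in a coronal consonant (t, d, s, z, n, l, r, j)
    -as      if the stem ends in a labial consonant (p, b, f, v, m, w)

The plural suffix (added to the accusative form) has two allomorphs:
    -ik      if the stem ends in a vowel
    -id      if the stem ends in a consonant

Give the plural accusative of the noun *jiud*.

*jiud* — final consonant /d/ (coronal) → -wi → *jiudwi*.
The final sound of the accusative form *jiudwi* is /i/, which is a vowel, so the plural suffix is -ik, giving *jiudwiik*.

jiudwiik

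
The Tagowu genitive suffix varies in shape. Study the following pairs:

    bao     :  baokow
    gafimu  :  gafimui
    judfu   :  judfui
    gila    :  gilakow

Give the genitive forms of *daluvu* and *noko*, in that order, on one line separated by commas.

daluvui, nokokow

The suffix is conditioned by the last vowel: -i when the last vowel of the stem is a high vowel (*gafimu*, *judfu*); -kow when the last vowel of the stem is a non-high vowel (*bao*, *gila*).
*daluvu* — last vowel /u/ (a high vowel) → -i → *daluvui*.
*noko* — last vowel /o/ (a non-high vowel) → -kow → *nokokow*.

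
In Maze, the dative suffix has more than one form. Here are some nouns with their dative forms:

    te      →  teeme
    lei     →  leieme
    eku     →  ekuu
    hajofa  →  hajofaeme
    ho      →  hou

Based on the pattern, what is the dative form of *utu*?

Looking at the last vowel of each stem: -u when the last vowel of the stem is a rounded vowel (*eku*, *ho*); -eme when the last vowel of the stem is an unrounded vowel (*te*, *lei*, *hajofa*).
*utu*: last vowel = /u/, a rounded vowel → -u → *utuu*.

utuu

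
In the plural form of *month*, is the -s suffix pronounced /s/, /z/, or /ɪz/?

/s/

The stem *month* ends in a voiceless non-sibilant consonant.
The plural suffix surfaces as /ɪz/ after sibilants, /s/ after other voiceless consonants, and /z/ after other voiced sounds.
So the plural -s on *month* is pronounced /s/.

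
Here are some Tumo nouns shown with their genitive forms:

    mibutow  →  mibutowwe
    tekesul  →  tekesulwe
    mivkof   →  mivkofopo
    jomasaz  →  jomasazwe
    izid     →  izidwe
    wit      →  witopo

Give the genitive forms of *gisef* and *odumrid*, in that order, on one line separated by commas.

The pattern is voicing of the final consonant: -opo when the stem ends in a voiceless consonant (*mivkof*, *wit*); -we when the stem ends in a voiced consonant (*mibutow*, *tekesul*, *jomasaz*, *izid*).
The final consonant of *gisef* is /f/, which is voiceless, so the suffix is -opo, giving *gisefopo*.
Since the final consonant of *odumrid* is /d/ (voiced), it takes -we, giving *odumridwe*.

gisefopo, odumridwe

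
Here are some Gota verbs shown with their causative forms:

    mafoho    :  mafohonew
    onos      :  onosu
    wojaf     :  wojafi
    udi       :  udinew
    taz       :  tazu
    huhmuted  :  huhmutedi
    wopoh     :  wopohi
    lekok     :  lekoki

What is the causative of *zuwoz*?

The suffix is conditioned by the final sound: -u when the stem ends in a sibilant (*onos*, *taz*); -i when the stem ends in a non-sibilant consonant (*wojaf*, *huhmuted*, *wopoh*, *lekok*); -new when the stem ends in a vowel (*mafoho*, *udi*).
*zuwoz* — final sound /z/ (a sibilant) → -u → *zuwozu*.

zuwozu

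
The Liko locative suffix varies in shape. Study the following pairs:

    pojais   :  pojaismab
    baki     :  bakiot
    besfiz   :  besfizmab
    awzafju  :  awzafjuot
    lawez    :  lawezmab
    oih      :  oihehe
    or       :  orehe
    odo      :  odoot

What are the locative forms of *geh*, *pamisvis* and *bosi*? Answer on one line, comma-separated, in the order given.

gehehe, pamisvismab, bosiot

The suffix is conditioned by the final sound: -mab when the stem ends in a sibilant (*pojais*, *besfiz*, *lawez*); -ehe when the stem ends in a non-sibilant consonant (*oih*, *or*); -ot when the stem ends in a vowel (*baki*, *awzafju*, *odo*).
*geh*: final sound = /h/, a non-sibilant consonant → -ehe → *gehehe*.
Since the final sound of *pamisvis* is /s/ (a sibilant), it takes -mab, giving *pamisvismab*.
*bosi* — final sound /i/ (a vowel) → -ot → *bosiot*.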